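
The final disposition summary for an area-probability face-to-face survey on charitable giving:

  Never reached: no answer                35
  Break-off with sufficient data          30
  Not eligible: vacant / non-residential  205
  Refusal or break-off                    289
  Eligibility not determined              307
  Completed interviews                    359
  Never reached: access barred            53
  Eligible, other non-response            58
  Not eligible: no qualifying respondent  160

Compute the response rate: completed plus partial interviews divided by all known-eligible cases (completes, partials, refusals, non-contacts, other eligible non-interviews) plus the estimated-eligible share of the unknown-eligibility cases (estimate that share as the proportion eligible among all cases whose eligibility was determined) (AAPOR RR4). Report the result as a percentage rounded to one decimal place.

No answer / not reached = 35 + 53 = 88
Screened out, ineligible = 160 + 205 = 365
Numerator → 359 + 30 = 389
Eligible (known) → 359 + 30 + 289 + 88 + 58 = 824
e = 824 / (824 + 365) = 824 / 1189 = 0.6930
Eligible share of unknowns → 0.6930 × 307 = 212.75
Denom → 824 + 212.75 = 1036.75
RR4 = 389 / 1036.75 = 0.3752

37.5%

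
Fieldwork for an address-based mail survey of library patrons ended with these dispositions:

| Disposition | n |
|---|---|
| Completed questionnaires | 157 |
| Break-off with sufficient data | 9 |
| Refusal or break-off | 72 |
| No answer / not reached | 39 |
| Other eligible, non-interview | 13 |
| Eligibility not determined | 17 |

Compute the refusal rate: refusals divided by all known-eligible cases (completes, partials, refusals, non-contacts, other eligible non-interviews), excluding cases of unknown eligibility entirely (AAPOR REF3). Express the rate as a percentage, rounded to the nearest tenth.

24.8%

Num: 72
Denom: 157 + 9 + 72 + 39 + 13 = 290
REF3 = 72 / 290 = 0.2483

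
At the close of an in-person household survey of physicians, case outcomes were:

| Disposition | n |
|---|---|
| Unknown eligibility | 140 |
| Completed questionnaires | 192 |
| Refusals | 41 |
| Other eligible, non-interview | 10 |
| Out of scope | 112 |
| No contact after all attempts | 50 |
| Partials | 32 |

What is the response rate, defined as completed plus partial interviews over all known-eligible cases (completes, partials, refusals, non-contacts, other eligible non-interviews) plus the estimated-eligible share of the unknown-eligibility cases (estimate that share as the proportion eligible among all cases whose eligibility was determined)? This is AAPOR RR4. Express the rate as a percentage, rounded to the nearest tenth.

52.2%

Top = 192 + 32 = 224
Known eligible = 192 + 32 + 41 + 50 + 10 = 325
e = 325 / (325 + 112) = 325 / 437 = 0.7437
Eligible share of unknowns = 0.7437 × 140 = 104.12
Denom = 325 + 104.12 = 429.12
RR4 = 224 / 429.12 = 0.5220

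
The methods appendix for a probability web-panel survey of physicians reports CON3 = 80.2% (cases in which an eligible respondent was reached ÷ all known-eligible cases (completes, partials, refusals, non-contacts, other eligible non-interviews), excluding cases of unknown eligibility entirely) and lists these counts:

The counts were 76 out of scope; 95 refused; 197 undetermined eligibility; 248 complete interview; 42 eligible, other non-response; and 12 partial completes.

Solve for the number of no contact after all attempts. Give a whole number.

Numerator → 248 + 12 + 95 + 42 = 397
CON3 = 397 / D = 0.802
D = 397 / 0.802 = 495.0
Other denominator terms total 397
no contact after all attempts = 495.0 − 397 ≈ 98

98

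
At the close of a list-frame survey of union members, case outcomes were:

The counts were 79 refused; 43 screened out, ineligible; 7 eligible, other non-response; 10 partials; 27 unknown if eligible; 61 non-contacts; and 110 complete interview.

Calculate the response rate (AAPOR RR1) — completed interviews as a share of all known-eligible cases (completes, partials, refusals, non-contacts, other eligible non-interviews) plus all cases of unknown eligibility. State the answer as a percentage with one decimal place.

Top → 110
Base → 110 + 10 + 79 + 61 + 7 + 27 = 294
RR1 = 110 / 294 = 0.3741

37.4%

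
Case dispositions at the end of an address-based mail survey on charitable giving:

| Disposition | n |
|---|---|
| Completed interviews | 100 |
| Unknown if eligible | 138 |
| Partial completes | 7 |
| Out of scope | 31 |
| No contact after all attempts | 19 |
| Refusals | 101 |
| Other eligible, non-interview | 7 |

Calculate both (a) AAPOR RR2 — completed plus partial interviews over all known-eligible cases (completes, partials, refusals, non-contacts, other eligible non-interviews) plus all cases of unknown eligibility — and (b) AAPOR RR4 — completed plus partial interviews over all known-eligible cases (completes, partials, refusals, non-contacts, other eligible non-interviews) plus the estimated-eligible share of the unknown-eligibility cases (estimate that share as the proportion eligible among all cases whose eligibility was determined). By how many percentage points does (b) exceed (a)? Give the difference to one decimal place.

1.3

Numerator = 100 + 7 = 107
Denom = 100 + 7 + 101 + 19 + 7 + 138 = 372
RR2 = 107 / 372 = 0.2876
Eligible (known) = 100 + 7 + 101 + 19 + 7 = 234
e = 234 / (234 + 31) = 234 / 265 = 0.8830
e × U = 0.8830 × 138 = 121.85
Denom = 234 + 121.85 = 355.85
RR4 = 107 / 355.85 = 0.3007
Difference = 30.07 − 28.76 = 1.31 percentage points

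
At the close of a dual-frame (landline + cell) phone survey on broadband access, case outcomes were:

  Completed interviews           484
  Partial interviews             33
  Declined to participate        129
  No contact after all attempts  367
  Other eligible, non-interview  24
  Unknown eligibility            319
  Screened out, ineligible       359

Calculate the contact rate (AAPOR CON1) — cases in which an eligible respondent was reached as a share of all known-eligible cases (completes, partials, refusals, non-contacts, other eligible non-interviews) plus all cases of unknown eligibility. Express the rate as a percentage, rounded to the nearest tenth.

Top = 484 + 33 + 129 + 24 = 670
Denom = 484 + 33 + 129 + 367 + 24 + 319 = 1356
CON1 = 670 / 1356 = 0.4941

49.4%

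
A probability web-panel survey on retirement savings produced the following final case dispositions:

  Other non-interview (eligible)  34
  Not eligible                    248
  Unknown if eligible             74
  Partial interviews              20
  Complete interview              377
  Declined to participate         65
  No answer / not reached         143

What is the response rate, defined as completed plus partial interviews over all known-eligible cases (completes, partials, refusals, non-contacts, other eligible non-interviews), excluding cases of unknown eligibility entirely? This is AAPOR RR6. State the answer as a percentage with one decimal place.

Num → 377 + 20 = 397
Base → 377 + 20 + 65 + 143 + 34 = 639
RR6 = 397 / 639 = 0.6213

62.1%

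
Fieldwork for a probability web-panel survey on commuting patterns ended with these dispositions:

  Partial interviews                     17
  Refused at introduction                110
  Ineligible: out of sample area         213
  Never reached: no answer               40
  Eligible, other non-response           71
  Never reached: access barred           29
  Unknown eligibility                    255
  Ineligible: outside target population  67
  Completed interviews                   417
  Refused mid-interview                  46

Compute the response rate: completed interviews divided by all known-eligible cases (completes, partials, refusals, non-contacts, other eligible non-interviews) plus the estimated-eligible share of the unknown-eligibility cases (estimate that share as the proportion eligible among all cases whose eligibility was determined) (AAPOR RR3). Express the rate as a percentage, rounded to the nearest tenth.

45.6%

Refusals = 110 + 46 = 156
Never reached = 40 + 29 = 69
Screened out, ineligible = 67 + 213 = 280
Num = 417
Known eligible = 417 + 17 + 156 + 69 + 71 = 730
e = 730 / (730 + 280) = 730 / 1010 = 0.7228
Eligible share of unknowns = 0.7228 × 255 = 184.31
Denom = 730 + 184.31 = 914.31
RR3 = 417 / 914.31 = 0.4561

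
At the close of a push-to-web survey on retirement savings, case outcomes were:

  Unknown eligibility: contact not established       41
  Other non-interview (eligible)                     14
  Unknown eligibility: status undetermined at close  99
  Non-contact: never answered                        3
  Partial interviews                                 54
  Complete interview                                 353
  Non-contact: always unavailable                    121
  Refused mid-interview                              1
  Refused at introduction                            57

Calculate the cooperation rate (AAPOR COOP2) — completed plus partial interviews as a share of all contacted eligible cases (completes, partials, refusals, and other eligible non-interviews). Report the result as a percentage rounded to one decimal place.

85.0%

Declined to participate = 57 + 1 = 58
Non-contacts = 3 + 121 = 124
Unknown if eligible = 41 + 99 = 140
Num = 353 + 54 = 407
Denom = 353 + 54 + 58 + 14 = 479
COOP2 = 407 / 479 = 0.8497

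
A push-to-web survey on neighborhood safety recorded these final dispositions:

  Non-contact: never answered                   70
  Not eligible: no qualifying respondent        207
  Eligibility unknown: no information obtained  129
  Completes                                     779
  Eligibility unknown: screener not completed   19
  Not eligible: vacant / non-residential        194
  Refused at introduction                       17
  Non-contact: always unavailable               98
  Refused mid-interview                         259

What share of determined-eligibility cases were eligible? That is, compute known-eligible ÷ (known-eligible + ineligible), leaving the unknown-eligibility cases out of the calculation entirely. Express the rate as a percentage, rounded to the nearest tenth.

75.3%

Refusals = 17 + 259 = 276
Non-contacts = 70 + 98 = 168
Unknown eligibility = 19 + 129 = 148
Ineligible = 207 + 194 = 401
Determined eligible: 779 + 276 + 168 = 1223
e = 1223 / (1223 + 401) = 1223 / 1624 = 0.7531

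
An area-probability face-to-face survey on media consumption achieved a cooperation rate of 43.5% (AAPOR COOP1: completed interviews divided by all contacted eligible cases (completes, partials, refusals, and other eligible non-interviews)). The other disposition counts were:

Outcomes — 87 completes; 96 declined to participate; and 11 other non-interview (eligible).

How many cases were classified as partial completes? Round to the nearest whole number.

COOP1 = 87 / D = 0.435
D = 87 / 0.435 = 200.0
Rest of base = 194
partial completes = 200.0 − 194 ≈ 6

6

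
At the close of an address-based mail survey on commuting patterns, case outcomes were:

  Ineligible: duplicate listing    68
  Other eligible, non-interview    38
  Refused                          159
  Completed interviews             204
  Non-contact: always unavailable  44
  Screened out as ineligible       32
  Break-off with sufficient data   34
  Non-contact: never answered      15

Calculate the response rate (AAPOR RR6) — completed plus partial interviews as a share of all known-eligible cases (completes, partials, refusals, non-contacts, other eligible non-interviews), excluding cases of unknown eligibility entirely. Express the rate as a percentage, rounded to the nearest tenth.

Never reached = 15 + 44 = 59
Screened out, ineligible = 32 + 68 = 100
Numerator → 204 + 34 = 238
Base → 204 + 34 + 159 + 59 + 38 = 494
RR6 = 238 / 494 = 0.4818

48.2%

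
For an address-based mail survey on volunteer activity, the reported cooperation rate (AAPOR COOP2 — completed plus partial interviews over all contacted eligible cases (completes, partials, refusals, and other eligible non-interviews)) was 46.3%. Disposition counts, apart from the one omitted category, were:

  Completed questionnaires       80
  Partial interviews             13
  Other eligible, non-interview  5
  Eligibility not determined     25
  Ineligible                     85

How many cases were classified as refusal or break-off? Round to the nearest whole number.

Top = 80 + 13 = 93
COOP2 = 93 / D = 0.463
D = 93 / 0.463 = 200.9
Remaining denominator categories sum to 98
refusal or break-off = 200.9 − 98 ≈ 103

103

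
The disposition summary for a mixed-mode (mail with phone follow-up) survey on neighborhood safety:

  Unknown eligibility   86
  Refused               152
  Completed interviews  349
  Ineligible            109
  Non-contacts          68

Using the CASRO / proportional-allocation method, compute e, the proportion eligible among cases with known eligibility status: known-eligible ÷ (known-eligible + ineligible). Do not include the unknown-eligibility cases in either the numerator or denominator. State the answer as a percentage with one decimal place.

Determined eligible → 349 + 152 + 68 = 569
e = 569 / (569 + 109) = 569 / 678 = 0.8392

83.9%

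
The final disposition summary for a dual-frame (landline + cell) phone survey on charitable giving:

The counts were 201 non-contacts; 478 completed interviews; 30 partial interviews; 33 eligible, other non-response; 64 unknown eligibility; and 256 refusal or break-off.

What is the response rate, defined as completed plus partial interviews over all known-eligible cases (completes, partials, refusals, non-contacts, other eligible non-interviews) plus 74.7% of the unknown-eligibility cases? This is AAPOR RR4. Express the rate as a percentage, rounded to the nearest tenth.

Numerator → 478 + 30 = 508
Eligible (known) → 478 + 30 + 256 + 201 + 33 = 998
Eligible share of unknowns → 0.7470 × 64 = 47.81
Base → 998 + 47.81 = 1045.81
RR4 = 508 / 1045.81 = 0.4857

48.6%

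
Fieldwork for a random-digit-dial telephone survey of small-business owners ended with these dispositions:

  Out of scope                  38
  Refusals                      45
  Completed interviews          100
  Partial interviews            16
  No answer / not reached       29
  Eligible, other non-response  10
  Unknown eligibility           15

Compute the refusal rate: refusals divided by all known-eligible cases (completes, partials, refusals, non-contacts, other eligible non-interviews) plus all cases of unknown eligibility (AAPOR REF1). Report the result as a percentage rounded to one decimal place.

20.9%

Num → 45
Denom → 100 + 16 + 45 + 29 + 10 + 15 = 215
REF1 = 45 / 215 = 0.2093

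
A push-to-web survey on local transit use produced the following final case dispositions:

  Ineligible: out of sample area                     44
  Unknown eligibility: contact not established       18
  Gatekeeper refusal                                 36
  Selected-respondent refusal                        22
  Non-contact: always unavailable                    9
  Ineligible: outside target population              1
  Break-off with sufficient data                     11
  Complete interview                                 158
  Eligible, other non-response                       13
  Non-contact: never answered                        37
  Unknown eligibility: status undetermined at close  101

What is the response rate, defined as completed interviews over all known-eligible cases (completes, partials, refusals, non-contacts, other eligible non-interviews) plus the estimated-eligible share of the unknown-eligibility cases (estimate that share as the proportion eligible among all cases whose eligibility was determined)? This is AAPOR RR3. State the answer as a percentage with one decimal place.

40.6%

Refused = 36 + 22 = 58
No answer / not reached = 37 + 9 = 46
Eligibility not determined = 18 + 101 = 119
Ineligible = 1 + 44 = 45
Top → 158
Known eligible → 158 + 11 + 58 + 46 + 13 = 286
e = 286 / (286 + 45) = 286 / 331 = 0.8640
Eligible share of unknowns → 0.8640 × 119 = 102.82
Base → 286 + 102.82 = 388.82
RR3 = 158 / 388.82 = 0.4064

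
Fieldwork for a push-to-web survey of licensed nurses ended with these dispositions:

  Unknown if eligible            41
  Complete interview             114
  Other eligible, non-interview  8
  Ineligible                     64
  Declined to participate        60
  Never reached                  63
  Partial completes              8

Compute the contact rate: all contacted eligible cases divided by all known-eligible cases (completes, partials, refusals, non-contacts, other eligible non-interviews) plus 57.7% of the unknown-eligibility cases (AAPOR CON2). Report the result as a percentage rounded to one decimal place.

68.7%

Num = 114 + 8 + 60 + 8 = 190
Known eligible = 114 + 8 + 60 + 63 + 8 = 253
Estimated eligible among unknowns = 0.5770 × 41 = 23.66
Base = 253 + 23.66 = 276.66
CON2 = 190 / 276.66 = 0.6868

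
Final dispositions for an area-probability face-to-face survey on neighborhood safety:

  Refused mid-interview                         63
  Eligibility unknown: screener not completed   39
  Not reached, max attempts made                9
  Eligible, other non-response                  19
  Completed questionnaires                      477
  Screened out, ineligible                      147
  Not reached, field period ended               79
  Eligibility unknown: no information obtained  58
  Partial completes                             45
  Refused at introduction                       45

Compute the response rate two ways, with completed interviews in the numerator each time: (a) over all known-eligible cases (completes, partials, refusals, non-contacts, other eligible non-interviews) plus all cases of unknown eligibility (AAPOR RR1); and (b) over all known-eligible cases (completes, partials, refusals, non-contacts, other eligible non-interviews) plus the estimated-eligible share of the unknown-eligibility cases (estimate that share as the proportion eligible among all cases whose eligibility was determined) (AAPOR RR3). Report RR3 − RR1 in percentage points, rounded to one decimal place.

Declined to participate = 45 + 63 = 108
No contact after all attempts = 79 + 9 = 88
Eligibility not determined = 39 + 58 = 97
Num = 477
Base = 477 + 45 + 108 + 88 + 19 + 97 = 834
RR1 = 477 / 834 = 0.5719
Determined eligible = 477 + 45 + 108 + 88 + 19 = 737
e = 737 / (737 + 147) = 737 / 884 = 0.8337
e × U = 0.8337 × 97 = 80.87
Base = 737 + 80.87 = 817.87
RR3 = 477 / 817.87 = 0.5832
Difference = 58.32 − 57.19 = 1.13 percentage points

1.1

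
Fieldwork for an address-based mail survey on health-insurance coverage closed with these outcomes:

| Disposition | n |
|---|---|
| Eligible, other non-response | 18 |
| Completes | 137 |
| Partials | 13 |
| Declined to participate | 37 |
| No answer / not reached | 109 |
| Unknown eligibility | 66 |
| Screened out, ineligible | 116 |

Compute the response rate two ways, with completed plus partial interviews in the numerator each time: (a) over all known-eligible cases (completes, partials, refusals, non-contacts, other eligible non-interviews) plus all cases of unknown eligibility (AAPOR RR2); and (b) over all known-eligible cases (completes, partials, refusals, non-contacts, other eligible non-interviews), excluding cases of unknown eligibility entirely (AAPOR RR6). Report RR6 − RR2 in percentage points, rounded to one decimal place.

8.3

Numerator → 137 + 13 = 150
Denom → 137 + 13 + 37 + 109 + 18 + 66 = 380
RR2 = 150 / 380 = 0.3947
Denom → 137 + 13 + 37 + 109 + 18 = 314
RR6 = 150 / 314 = 0.4777
Difference = 47.77 − 39.47 = 8.30 percentage points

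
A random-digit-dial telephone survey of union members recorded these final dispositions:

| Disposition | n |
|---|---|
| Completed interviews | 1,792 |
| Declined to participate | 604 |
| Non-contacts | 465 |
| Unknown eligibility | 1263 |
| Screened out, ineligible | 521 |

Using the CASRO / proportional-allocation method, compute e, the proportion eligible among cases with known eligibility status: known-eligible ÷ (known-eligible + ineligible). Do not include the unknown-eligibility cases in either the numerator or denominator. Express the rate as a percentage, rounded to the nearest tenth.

Determined eligible → 1792 + 604 + 465 = 2861
e = 2861 / (2861 + 521) = 2861 / 3382 = 0.8459

84.6%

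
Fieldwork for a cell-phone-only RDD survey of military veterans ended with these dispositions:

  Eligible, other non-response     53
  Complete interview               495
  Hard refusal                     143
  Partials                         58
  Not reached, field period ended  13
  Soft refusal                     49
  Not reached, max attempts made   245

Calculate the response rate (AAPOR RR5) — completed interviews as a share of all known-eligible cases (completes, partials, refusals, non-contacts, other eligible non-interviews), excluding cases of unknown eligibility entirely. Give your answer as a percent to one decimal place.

46.9%

Refusals = 143 + 49 = 192
No contact after all attempts = 13 + 245 = 258
Numerator → 495
Base → 495 + 58 + 192 + 258 + 53 = 1056
RR5 = 495 / 1056 = 0.4688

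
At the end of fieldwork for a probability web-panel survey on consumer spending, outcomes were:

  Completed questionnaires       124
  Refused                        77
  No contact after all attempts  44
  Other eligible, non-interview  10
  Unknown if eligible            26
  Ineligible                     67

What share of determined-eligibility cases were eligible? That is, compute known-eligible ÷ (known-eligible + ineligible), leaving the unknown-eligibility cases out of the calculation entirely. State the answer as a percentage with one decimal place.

Determined eligible: 124 + 77 + 44 + 10 = 255
e = 255 / (255 + 67) = 255 / 322 = 0.7919

79.2%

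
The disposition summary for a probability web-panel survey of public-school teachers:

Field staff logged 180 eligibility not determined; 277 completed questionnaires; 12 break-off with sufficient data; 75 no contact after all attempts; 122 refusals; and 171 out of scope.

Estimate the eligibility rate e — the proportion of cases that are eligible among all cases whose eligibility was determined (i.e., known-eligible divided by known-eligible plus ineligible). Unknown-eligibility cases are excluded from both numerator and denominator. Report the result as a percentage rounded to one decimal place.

74.0%

Determined eligible = 277 + 12 + 122 + 75 = 486
e = 486 / (486 + 171) = 486 / 657 = 0.7397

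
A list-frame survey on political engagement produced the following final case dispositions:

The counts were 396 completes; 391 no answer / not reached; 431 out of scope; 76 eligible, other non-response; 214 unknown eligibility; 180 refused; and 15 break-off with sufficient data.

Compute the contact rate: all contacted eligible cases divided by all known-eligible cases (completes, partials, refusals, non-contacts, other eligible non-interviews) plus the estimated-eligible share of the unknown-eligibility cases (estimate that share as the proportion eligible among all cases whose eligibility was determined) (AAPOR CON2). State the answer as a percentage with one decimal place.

55.1%

Numerator: 396 + 15 + 180 + 76 = 667
Determined eligible: 396 + 15 + 180 + 391 + 76 = 1058
e = 1058 / (1058 + 431) = 1058 / 1489 = 0.7105
Eligible share of unknowns: 0.7105 × 214 = 152.05
Base: 1058 + 152.05 = 1210.05
CON2 = 667 / 1210.05 = 0.5512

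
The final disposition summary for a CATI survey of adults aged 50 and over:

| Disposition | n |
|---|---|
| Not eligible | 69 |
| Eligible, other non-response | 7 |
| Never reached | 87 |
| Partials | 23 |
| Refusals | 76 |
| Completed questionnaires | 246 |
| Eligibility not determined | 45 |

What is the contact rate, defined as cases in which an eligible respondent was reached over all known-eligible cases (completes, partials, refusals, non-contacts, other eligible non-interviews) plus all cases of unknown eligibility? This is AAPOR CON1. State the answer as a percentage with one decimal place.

Numerator: 246 + 23 + 76 + 7 = 352
Denom: 246 + 23 + 76 + 87 + 7 + 45 = 484
CON1 = 352 / 484 = 0.7273

72.7%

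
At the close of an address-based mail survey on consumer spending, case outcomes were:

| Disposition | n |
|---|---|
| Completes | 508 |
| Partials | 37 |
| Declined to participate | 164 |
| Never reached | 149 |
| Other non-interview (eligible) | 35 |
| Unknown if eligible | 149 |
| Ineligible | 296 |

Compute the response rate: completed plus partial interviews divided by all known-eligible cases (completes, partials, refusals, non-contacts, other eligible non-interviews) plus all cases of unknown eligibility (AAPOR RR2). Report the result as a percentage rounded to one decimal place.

52.3%

Num = 508 + 37 = 545
Denominator = 508 + 37 + 164 + 149 + 35 + 149 = 1042
RR2 = 545 / 1042 = 0.5230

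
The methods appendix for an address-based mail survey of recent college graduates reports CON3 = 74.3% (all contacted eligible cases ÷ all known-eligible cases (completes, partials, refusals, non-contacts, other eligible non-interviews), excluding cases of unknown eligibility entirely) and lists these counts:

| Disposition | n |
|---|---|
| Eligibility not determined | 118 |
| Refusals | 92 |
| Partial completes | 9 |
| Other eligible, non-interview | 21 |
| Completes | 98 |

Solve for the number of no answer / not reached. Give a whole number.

76

Num = 98 + 9 + 92 + 21 = 220
CON3 = 220 / D = 0.743
D = 220 / 0.743 = 296.1
Rest of base = 220
no answer / not reached = 296.1 − 220 ≈ 76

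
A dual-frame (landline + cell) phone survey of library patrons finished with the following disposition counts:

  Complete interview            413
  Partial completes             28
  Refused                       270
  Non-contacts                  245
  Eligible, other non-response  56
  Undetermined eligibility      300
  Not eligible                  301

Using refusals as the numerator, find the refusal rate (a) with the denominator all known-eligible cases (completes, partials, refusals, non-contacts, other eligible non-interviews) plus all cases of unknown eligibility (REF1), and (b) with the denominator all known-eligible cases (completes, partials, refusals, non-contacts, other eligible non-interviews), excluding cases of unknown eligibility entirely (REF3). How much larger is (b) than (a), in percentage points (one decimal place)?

Numerator = 270
Denom = 413 + 28 + 270 + 245 + 56 + 300 = 1312
REF1 = 270 / 1312 = 0.2058
Denom = 413 + 28 + 270 + 245 + 56 = 1012
REF3 = 270 / 1012 = 0.2668
Difference = 26.68 − 20.58 = 6.10 percentage points

6.1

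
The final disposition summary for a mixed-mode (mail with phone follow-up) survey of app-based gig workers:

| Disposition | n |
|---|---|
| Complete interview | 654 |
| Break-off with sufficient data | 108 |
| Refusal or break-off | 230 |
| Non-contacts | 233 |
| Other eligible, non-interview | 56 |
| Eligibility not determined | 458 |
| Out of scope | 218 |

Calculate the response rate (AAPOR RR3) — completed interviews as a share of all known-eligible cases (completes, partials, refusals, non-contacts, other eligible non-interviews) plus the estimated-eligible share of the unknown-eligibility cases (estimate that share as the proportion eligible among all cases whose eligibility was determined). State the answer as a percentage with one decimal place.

Numerator = 654
Eligible (known) = 654 + 108 + 230 + 233 + 56 = 1281
e = 1281 / (1281 + 218) = 1281 / 1499 = 0.8546
e × U = 0.8546 × 458 = 391.41
Denom = 1281 + 391.41 = 1672.41
RR3 = 654 / 1672.41 = 0.3911

39.1%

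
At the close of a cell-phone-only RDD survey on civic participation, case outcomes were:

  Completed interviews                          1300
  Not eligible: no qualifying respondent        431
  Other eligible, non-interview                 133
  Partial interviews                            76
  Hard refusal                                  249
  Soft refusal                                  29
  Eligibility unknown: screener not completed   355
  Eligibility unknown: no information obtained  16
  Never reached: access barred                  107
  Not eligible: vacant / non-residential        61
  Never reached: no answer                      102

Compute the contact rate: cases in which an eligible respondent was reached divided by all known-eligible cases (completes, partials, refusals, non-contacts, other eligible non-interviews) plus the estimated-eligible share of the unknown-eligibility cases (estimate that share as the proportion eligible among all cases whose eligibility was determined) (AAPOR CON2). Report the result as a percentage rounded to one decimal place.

77.9%

Refusal or break-off = 249 + 29 = 278
Never reached = 102 + 107 = 209
Eligibility not determined = 355 + 16 = 371
Screened out, ineligible = 431 + 61 = 492
Numerator → 1300 + 76 + 278 + 133 = 1787
Eligible (known) → 1300 + 76 + 278 + 209 + 133 = 1996
e = 1996 / (1996 + 492) = 1996 / 2488 = 0.8023
Eligible share of unknowns → 0.8023 × 371 = 297.65
Base → 1996 + 297.65 = 2293.65
CON2 = 1787 / 2293.65 = 0.7791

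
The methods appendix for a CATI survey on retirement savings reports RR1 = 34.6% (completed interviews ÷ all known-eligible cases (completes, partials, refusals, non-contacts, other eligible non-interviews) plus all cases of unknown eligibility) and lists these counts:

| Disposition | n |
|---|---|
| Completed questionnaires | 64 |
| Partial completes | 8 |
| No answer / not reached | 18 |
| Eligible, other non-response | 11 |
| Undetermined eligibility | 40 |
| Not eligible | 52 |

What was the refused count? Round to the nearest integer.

44

RR1 = 64 / D = 0.346
D = 64 / 0.346 = 185.0
Other denominator terms total 141
refused = 185.0 − 141 ≈ 44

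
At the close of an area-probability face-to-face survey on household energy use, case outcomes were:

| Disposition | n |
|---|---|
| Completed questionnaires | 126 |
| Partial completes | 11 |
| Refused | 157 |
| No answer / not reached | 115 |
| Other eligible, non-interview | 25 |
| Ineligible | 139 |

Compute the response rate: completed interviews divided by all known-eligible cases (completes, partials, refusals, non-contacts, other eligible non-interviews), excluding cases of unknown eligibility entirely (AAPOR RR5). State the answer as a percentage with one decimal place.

29.0%

Num: 126
Base: 126 + 11 + 157 + 115 + 25 = 434
RR5 = 126 / 434 = 0.2903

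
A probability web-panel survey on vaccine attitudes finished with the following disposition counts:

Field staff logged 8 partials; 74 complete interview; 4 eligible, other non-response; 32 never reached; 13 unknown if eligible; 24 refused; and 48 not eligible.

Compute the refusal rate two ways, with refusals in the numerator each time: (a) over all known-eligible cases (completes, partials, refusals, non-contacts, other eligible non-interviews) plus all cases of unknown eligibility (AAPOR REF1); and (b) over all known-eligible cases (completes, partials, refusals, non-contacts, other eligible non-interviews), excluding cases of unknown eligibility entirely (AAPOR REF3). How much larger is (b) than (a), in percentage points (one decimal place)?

Numerator: 24
Denominator: 74 + 8 + 24 + 32 + 4 + 13 = 155
REF1 = 24 / 155 = 0.1548
Denominator: 74 + 8 + 24 + 32 + 4 = 142
REF3 = 24 / 142 = 0.1690
Difference = 16.90 − 15.48 = 1.42 percentage points

1.4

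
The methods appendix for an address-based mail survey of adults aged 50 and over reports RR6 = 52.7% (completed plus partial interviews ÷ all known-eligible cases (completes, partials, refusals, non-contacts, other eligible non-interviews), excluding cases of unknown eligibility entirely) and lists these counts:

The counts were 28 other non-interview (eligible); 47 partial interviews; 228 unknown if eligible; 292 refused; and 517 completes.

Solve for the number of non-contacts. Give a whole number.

186

Num → 517 + 47 = 564
RR6 = 564 / D = 0.527
D = 564 / 0.527 = 1070.2
Rest of base = 884
non-contacts = 1070.2 − 884 ≈ 186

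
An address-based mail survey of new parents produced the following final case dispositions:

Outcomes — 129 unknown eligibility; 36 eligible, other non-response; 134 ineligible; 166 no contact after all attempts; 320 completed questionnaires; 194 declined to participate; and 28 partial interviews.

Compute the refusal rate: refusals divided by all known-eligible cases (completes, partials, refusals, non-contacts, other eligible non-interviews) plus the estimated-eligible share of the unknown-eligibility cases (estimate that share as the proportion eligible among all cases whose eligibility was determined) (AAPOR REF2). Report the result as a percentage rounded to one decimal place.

22.7%

Num: 194
Known eligible: 320 + 28 + 194 + 166 + 36 = 744
e = 744 / (744 + 134) = 744 / 878 = 0.8474
e × U: 0.8474 × 129 = 109.31
Base: 744 + 109.31 = 853.31
REF2 = 194 / 853.31 = 0.2273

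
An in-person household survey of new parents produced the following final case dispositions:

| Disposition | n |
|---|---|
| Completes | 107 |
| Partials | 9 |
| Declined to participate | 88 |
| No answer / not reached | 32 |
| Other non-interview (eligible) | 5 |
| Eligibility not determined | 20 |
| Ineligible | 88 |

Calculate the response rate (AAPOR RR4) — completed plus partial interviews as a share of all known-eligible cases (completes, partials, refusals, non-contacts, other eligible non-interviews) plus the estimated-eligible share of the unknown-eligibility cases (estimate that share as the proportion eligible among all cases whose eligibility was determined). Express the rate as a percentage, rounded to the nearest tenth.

Numerator: 107 + 9 = 116
Known eligible: 107 + 9 + 88 + 32 + 5 = 241
e = 241 / (241 + 88) = 241 / 329 = 0.7325
e × U: 0.7325 × 20 = 14.65
Base: 241 + 14.65 = 255.65
RR4 = 116 / 255.65 = 0.4537

45.4%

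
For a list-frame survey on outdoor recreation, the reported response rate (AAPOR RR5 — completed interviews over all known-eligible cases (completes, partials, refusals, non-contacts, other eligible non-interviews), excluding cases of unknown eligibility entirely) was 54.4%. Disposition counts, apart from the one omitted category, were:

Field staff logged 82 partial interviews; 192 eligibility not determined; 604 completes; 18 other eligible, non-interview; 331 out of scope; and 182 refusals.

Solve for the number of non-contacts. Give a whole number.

224

RR5 = 604 / D = 0.544
D = 604 / 0.544 = 1110.3
Remaining denominator categories sum to 886
non-contacts = 1110.3 − 886 ≈ 224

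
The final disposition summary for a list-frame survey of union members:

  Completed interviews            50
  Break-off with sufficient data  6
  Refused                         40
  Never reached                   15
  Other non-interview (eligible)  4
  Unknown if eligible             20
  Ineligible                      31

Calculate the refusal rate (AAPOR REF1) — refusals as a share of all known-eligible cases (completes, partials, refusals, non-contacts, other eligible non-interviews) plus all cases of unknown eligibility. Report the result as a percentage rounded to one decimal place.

29.6%

Top → 40
Denominator → 50 + 6 + 40 + 15 + 4 + 20 = 135
REF1 = 40 / 135 = 0.2963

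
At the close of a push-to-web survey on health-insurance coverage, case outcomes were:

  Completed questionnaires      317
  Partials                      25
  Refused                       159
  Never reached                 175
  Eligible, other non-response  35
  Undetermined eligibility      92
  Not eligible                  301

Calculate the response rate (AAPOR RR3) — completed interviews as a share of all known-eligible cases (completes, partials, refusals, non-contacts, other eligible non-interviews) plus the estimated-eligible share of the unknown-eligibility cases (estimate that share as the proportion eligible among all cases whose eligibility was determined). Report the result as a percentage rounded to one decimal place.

40.9%

Num = 317
Determined eligible = 317 + 25 + 159 + 175 + 35 = 711
e = 711 / (711 + 301) = 711 / 1012 = 0.7026
Estimated eligible among unknowns = 0.7026 × 92 = 64.64
Base = 711 + 64.64 = 775.64
RR3 = 317 / 775.64 = 0.4087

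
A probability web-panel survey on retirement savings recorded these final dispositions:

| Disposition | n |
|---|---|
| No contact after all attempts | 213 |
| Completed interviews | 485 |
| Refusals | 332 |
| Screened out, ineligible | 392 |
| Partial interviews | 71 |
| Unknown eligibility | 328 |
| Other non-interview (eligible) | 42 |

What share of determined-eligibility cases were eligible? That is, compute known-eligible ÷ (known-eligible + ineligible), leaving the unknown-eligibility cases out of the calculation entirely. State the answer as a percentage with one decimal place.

Eligible (known) → 485 + 71 + 332 + 213 + 42 = 1143
e = 1143 / (1143 + 392) = 1143 / 1535 = 0.7446

74.5%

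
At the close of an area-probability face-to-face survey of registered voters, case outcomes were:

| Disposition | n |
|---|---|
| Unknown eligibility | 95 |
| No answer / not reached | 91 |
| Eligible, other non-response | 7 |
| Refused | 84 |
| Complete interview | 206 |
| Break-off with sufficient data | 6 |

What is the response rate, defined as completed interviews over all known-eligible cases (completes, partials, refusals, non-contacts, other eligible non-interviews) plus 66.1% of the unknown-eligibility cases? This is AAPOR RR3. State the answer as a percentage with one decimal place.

45.1%

Num = 206
Eligible (known) = 206 + 6 + 84 + 91 + 7 = 394
Eligible share of unknowns = 0.6610 × 95 = 62.80
Base = 394 + 62.80 = 456.80
RR3 = 206 / 456.80 = 0.4510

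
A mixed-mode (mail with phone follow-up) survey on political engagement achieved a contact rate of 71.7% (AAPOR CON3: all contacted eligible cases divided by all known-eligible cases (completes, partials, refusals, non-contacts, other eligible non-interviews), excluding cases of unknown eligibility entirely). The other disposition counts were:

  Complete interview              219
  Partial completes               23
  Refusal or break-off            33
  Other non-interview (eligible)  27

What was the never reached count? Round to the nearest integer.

Top: 219 + 23 + 33 + 27 = 302
CON3 = 302 / D = 0.717
D = 302 / 0.717 = 421.2
Remaining denominator categories sum to 302
never reached = 421.2 − 302 ≈ 119

119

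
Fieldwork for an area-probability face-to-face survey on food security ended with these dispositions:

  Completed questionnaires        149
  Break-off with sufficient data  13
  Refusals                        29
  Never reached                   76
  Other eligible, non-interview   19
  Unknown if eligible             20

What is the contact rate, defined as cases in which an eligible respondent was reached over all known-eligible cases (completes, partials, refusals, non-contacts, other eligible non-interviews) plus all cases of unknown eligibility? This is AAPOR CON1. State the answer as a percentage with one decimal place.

Top: 149 + 13 + 29 + 19 = 210
Base: 149 + 13 + 29 + 76 + 19 + 20 = 306
CON1 = 210 / 306 = 0.6863

68.6%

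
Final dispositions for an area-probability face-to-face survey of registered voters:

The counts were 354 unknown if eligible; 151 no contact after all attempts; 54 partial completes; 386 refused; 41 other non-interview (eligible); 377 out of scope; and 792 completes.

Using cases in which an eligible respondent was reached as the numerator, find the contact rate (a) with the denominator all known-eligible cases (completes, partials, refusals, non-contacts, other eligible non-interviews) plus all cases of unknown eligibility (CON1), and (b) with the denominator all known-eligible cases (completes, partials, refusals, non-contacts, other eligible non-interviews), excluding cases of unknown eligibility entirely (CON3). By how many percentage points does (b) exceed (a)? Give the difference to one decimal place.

Num → 792 + 54 + 386 + 41 = 1273
Denominator → 792 + 54 + 386 + 151 + 41 + 354 = 1778
CON1 = 1273 / 1778 = 0.7160
Denominator → 792 + 54 + 386 + 151 + 41 = 1424
CON3 = 1273 / 1424 = 0.8940
Difference = 89.40 − 71.60 = 17.80 percentage points

17.8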